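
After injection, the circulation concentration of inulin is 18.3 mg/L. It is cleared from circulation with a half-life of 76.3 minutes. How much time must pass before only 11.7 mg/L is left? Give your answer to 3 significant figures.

Fraction remaining = 11.7/18.3 ≈ 0.63934.
n = log₂(18.3/11.7) = ln(1.5641)/ln 2 ≈ 0.64534 half-lives.
t = n × t½ = 0.64534 × 76.3 ≈ 49.239 minutes.

49.2 minutes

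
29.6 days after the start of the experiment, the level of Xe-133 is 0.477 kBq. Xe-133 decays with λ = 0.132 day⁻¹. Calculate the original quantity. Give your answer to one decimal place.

t½ = ln 2 / λ = 0.69315 / 0.132 ≈ 5.2511 days.
Number of half-lives elapsed: n = 29.6/5.2511 ≈ 5.6369.
A₀ = A × 2^n = 0.477 × 2^5.6369 = 0.477 × 49.759 ≈ 23.735 kBq.

23.7 kBq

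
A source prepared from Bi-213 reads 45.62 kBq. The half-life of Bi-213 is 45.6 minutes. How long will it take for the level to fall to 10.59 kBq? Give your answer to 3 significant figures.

Fraction remaining = 10.59/45.62 ≈ 0.23214.
n = log₂(45.62/10.59) = ln(4.3078)/ln 2 ≈ 2.107 half-lives.
t = n × t½ = 2.107 × 45.6 ≈ 96.078 minutes.

96.1 minutes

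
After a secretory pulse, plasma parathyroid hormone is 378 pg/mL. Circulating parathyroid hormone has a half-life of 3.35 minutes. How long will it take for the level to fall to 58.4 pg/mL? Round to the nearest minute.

Fraction remaining = 58.4/378 ≈ 0.1545.
n = log₂(378/58.4) = ln(6.4726)/ln 2 ≈ 2.6943 half-lives.
t = n × t½ = 2.6943 × 3.35 ≈ 9.0261 minutes.

9 minutes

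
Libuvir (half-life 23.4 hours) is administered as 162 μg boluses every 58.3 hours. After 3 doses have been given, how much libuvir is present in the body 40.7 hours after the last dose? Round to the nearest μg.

59 μg

The 3 doses were given 157.3, 99, 40.7 hours ago.
Total = 162·(1/2)^(157.3/23.4) + 162·(1/2)^(99/23.4) + 162·(1/2)^(40.7/23.4)
      = 1.5344 + 8.6283 + 48.521 ≈ 58.684 μg.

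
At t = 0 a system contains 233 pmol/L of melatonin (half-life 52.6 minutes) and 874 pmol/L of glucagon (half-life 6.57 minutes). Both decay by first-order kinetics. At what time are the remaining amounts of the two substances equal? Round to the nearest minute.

14 minutes

Set 233·(1/2)^(t/52.6) = 874·(1/2)^(t/6.57).
Taking log₂: log₂(233/874) = t·(1/52.6 − 1/6.57).
log₂(0.26659) = -1.9073; 1/52.6 − 1/6.57 = -0.1332.
t = -1.9073 / -0.1332 ≈ 14.32 minutes.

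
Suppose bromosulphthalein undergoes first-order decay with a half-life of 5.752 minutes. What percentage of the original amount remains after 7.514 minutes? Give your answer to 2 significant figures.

n = 7.514/5.752 ≈ 1.3063 half-lives.
Fraction remaining = (1/2)^1.3063 ≈ 0.40435, i.e. 40.435%.

40%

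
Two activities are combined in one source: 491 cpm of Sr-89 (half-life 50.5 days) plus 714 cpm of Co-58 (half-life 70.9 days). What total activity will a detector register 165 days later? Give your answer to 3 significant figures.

Sr-89: 491 × (1/2)^(165/50.5) = 491 × (1/2)^3.2673 ≈ 50.994 cpm.
Co-58: 714 × (1/2)^(165/70.9) = 714 × (1/2)^2.3272 ≈ 142.28 cpm.
Total = 50.994 + 142.28 ≈ 193.27 cpm.

193 cpm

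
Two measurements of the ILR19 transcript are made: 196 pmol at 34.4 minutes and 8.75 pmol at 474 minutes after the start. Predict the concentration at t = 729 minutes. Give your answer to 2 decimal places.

1.44 pmol

Over Δt = 474 − 34.4 = 439.6 minutes, the level fell by a factor of 196/8.75 ≈ 22.4.
n = log₂(22.4) ≈ 4.4854 half-lives, so t½ = 439.6/4.4854 ≈ 98.006 minutes.
From t = 474 to t = 729: 8.75 × (1/2)^((729−474)/98.006) ≈ 1.4413 pmol.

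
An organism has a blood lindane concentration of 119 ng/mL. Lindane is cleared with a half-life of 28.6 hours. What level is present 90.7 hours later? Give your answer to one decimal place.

Number of half-lives: n = 90.7/28.6 ≈ 3.1713.
Remaining = 119 × (1/2)^3.1713 = 119 × 0.111 ≈ 13.209 ng/mL.

13.2 ng/mL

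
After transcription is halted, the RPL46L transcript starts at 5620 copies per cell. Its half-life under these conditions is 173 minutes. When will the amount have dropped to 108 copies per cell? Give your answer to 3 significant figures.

986 minutes

Fraction remaining = 108/5620 ≈ 0.019217.
n = log₂(5620/108) = ln(52.037)/ln 2 ≈ 5.7015 half-lives.
t = n × t½ = 5.7015 × 173 ≈ 986.35 minutes.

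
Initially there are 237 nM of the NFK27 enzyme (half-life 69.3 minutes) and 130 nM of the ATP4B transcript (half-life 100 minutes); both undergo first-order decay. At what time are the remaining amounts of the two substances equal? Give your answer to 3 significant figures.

196 minutes

Set 237·(1/2)^(t/69.3) = 130·(1/2)^(t/100).
Taking log₂: log₂(237/130) = t·(1/69.3 − 1/100).
log₂(1.8231) = 0.86638; 1/69.3 − 1/100 = 0.00443.
t = 0.86638 / 0.00443 ≈ 195.57 minutes.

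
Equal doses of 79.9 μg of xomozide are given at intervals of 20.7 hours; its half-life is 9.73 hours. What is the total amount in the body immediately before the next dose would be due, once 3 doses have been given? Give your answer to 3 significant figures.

23.4 μg

The 3 doses were given 62.1, 41.4, 20.7 hours ago.
Total = 79.9·(1/2)^(62.1/9.73) + 79.9·(1/2)^(41.4/9.73) + 79.9·(1/2)^(20.7/9.73)
      = 0.9578 + 4.185 + 18.286 ≈ 23.429 μg.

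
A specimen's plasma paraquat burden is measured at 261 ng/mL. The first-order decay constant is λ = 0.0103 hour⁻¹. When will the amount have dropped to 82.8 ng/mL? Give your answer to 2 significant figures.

110 hours

t½ = ln 2 / λ = 0.69315 / 0.0103 ≈ 67.296 hours.
Fraction remaining = 82.8/261 ≈ 0.31724.
n = log₂(261/82.8) = ln(3.1522)/ln 2 ≈ 1.6563 half-lives.
t = n × t½ = 1.6563 × 67.296 ≈ 111.47 hours.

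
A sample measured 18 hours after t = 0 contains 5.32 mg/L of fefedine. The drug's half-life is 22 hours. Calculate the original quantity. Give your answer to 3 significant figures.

9.38 mg/L

Number of half-lives elapsed: n = 18/22 ≈ 0.81818.
A₀ = A × 2^n = 5.32 × 2^0.81818 = 5.32 × 1.7632 ≈ 9.3801 mg/L.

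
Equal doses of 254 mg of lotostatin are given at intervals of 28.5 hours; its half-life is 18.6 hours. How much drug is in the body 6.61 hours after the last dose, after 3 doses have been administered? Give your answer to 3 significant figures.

The 3 doses were given 63.61, 35.11, 6.61 hours ago.
Total = 254·(1/2)^(63.61/18.6) + 254·(1/2)^(35.11/18.6) + 254·(1/2)^(6.61/18.6)
      = 23.733 + 68.643 + 198.54 ≈ 290.92 mg.

291 mg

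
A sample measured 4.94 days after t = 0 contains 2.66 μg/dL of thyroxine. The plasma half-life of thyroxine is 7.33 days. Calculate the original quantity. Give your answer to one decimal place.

Number of half-lives elapsed: n = 4.94/7.33 ≈ 0.67394.
A₀ = A × 2^n = 2.66 × 2^0.67394 = 2.66 × 1.5954 ≈ 4.2438 μg/dL.

4.2 μg/dL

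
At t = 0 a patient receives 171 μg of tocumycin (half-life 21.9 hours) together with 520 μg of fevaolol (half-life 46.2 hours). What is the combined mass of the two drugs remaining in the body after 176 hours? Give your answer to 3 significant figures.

37.7 μg

tocumycin: 171 × (1/2)^(176/21.9) = 171 × (1/2)^8.0365 ≈ 0.65127 μg.
fevaolol: 520 × (1/2)^(176/46.2) = 520 × (1/2)^3.8095 ≈ 37.087 μg.
Total = 0.65127 + 37.087 ≈ 37.738 μg.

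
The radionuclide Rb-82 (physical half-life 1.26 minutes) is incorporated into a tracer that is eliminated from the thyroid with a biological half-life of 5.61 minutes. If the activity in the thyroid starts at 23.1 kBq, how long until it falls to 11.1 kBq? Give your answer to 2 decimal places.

1.09 minutes

1/t_eff = 1/t_phys + 1/t_biol = 1/1.26 + 1/5.61 = 0.9719 per minute.
t_eff = 1.26 × 5.61 / (1.26 + 5.61) ≈ 1.0289 minutes.
n = log₂(23.1/11.1) ≈ 1.0573; t = 1.0573 × 1.0289 ≈ 1.0879 minutes.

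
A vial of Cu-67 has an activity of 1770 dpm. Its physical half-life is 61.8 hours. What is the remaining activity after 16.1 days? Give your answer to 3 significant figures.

23.2 dpm

Convert the elapsed time: 16.1 days = 386.4 hours.
Number of half-lives: n = 386.4/61.8 ≈ 6.2524.
Remaining = 1770 × (1/2)^6.2524 = 1770 × 0.013117 ≈ 23.217 dpm.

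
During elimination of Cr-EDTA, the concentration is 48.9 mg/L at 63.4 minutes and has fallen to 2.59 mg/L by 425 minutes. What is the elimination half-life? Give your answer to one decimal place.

85.3 minutes

Over Δt = 425 − 63.4 = 361.6 minutes, the level fell by a factor of 48.9/2.59 ≈ 18.88.
n = log₂(18.88) ≈ 4.2388 half-lives, so t½ = 361.6/4.2388 ≈ 85.307 minutes.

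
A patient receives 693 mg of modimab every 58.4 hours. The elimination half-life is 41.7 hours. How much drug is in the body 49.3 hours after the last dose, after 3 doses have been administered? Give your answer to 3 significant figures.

465 mg

The 3 doses were given 166.1, 107.7, 49.3 hours ago.
Total = 693·(1/2)^(166.1/41.7) + 693·(1/2)^(107.7/41.7) + 693·(1/2)^(49.3/41.7)
      = 43.819 + 115.68 + 305.38 ≈ 464.88 mg.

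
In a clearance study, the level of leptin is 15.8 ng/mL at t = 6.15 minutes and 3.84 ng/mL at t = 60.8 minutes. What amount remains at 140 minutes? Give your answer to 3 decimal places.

Over Δt = 60.8 − 6.15 = 54.65 minutes, the level fell by a factor of 15.8/3.84 ≈ 4.1146.
n = log₂(4.1146) ≈ 2.0407 half-lives, so t½ = 54.65/2.0407 ≈ 26.779 minutes.
From t = 60.8 to t = 140: 3.84 × (1/2)^((140−60.8)/26.779) ≈ 0.49435 ng/mL.

0.494 ng/mL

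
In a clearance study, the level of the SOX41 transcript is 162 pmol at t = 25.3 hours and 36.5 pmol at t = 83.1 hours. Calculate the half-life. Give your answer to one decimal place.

26.9 hours

Over Δt = 83.1 − 25.3 = 57.8 hours, the level fell by a factor of 162/36.5 ≈ 4.4384.
n = log₂(4.4384) ≈ 2.15 half-lives, so t½ = 57.8/2.15 ≈ 26.883 hours.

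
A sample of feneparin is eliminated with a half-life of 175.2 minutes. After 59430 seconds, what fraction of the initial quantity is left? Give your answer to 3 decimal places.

59430 seconds = 990.5 minutes.
n = 990.5/175.2 ≈ 5.6535 half-lives.
Fraction remaining = (1/2)^5.6535 ≈ 0.019866.

0.020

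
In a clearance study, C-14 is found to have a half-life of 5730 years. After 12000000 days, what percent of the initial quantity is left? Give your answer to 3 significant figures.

1.87%

12000000 days = 32876.7 years.
n = 32876.7/5730 ≈ 5.7376 half-lives.
Fraction remaining = (1/2)^5.7376 ≈ 0.018741, i.e. 1.8741%.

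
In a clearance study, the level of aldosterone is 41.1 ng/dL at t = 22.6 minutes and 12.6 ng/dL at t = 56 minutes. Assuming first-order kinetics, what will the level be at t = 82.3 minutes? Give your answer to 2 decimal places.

Over Δt = 56 − 22.6 = 33.4 minutes, the level fell by a factor of 41.1/12.6 ≈ 3.2619.
n = log₂(3.2619) ≈ 1.7057 half-lives, so t½ = 33.4/1.7057 ≈ 19.581 minutes.
From t = 56 to t = 82.3: 12.6 × (1/2)^((82.3−56)/19.581) ≈ 4.9665 ng/dL.

4.97 ng/dL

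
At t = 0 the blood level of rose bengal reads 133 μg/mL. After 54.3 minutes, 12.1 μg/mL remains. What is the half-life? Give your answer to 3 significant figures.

15.7 minutes

A/A₀ = 12.1/133 ≈ 0.090977.
n = log₂(10.992) ≈ 3.4583 half-lives elapsed in 54.3 minutes.
t½ = 54.3/3.4583 ≈ 15.701 minutes.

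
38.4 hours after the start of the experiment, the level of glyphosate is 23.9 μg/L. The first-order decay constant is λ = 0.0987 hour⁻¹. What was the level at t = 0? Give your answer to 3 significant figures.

t½ = ln 2 / λ = 0.69315 / 0.0987 ≈ 7.0228 hours.
Number of half-lives elapsed: n = 38.4/7.0228 ≈ 5.4679.
A₀ = A × 2^n = 23.9 × 2^5.4679 = 23.9 × 44.26 ≈ 1057.8 μg/L.

1060 μg/L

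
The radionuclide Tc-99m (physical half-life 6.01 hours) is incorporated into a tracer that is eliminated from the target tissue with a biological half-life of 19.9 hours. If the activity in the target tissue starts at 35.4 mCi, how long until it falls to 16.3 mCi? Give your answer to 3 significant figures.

1/t_eff = 1/t_phys + 1/t_biol = 1/6.01 + 1/19.9 = 0.21664 per hour.
t_eff = 6.01 × 19.9 / (6.01 + 19.9) ≈ 4.6159 hours.
n = log₂(35.4/16.3) ≈ 1.1189; t = 1.1189 × 4.6159 ≈ 5.1647 hours.

5.16 hours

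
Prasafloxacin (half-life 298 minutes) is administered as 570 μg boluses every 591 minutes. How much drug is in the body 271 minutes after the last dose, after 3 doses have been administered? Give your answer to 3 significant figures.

The 3 doses were given 1453, 862, 271 minutes ago.
Total = 570·(1/2)^(1453/298) + 570·(1/2)^(862/298) + 570·(1/2)^(271/298)
      = 19.413 + 76.756 + 303.47 ≈ 399.64 μg.

400 μg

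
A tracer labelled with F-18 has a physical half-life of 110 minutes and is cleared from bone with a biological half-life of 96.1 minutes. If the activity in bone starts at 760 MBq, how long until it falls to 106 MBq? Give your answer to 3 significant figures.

146 minutes

1/t_eff = 1/t_phys + 1/t_biol = 1/110 + 1/96.1 = 0.019497 per minute.
t_eff = 110 × 96.1 / (110 + 96.1) ≈ 51.291 minutes.
n = log₂(760/106) ≈ 2.8419; t = 2.8419 × 51.291 ≈ 145.76 minutes.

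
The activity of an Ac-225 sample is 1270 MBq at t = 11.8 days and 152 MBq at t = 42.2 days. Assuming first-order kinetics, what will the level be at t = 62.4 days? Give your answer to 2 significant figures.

Over Δt = 42.2 − 11.8 = 30.4 days, the level fell by a factor of 1270/152 ≈ 8.3553.
n = log₂(8.3553) ≈ 3.0627 half-lives, so t½ = 30.4/3.0627 ≈ 9.9259 days.
From t = 42.2 to t = 62.4: 152 × (1/2)^((62.4−42.2)/9.9259) ≈ 37.087 MBq.

37 MBq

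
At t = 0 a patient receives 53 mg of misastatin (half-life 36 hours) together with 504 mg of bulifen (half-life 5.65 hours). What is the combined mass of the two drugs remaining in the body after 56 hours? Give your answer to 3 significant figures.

18.6 mg

misastatin: 53 × (1/2)^(56/36) = 53 × (1/2)^1.5556 ≈ 18.03 mg.
bulifen: 504 × (1/2)^(56/5.65) = 504 × (1/2)^9.9115 ≈ 0.52332 mg.
Total = 18.03 + 0.52332 ≈ 18.554 mg.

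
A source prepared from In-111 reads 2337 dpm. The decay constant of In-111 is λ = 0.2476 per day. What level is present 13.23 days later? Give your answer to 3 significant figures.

t½ = ln 2 / λ = 0.69315 / 0.2476 ≈ 2.7995 days.
Number of half-lives: n = 13.23/2.7995 ≈ 4.7259.
Remaining = 2337 × (1/2)^4.7259 = 2337 × 0.037789 ≈ 88.312 dpm.

88.3 dpm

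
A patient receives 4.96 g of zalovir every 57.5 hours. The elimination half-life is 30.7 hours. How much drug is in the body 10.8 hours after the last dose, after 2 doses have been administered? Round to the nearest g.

5 g

The 2 doses were given 68.3, 10.8 hours ago.
Total = 4.96·(1/2)^(68.3/30.7) + 4.96·(1/2)^(10.8/30.7)
      = 1.0611 + 3.8867 ≈ 4.9478 g.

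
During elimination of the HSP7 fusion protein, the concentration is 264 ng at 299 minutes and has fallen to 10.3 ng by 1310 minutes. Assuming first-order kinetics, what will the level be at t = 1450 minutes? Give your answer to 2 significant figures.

6.6 ng

Over Δt = 1310 − 299 = 1011 minutes, the level fell by a factor of 264/10.3 ≈ 25.631.
n = log₂(25.631) ≈ 4.6798 half-lives, so t½ = 1011/4.6798 ≈ 216.03 minutes.
From t = 1310 to t = 1450: 10.3 × (1/2)^((1450−1310)/216.03) ≈ 6.5729 ng.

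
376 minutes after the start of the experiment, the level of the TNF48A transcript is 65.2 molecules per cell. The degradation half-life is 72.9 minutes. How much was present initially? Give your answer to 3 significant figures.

Number of half-lives elapsed: n = 376/72.9 ≈ 5.1578.
A₀ = A × 2^n = 65.2 × 2^5.1578 = 65.2 × 35.697 ≈ 2327.5 molecules per cell.

2330 molecules per cell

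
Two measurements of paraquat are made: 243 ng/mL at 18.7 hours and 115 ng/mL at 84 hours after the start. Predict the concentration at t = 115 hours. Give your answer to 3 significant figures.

Over Δt = 84 − 18.7 = 65.3 hours, the level fell by a factor of 243/115 ≈ 2.113.
n = log₂(2.113) ≈ 1.0793 half-lives, so t½ = 65.3/1.0793 ≈ 60.501 hours.
From t = 84 to t = 115: 115 × (1/2)^((115−84)/60.501) ≈ 80.622 ng/mL.

80.6 ng/mL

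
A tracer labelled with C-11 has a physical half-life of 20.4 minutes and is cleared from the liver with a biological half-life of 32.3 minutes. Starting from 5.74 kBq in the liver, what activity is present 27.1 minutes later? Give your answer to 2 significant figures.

1/t_eff = 1/t_phys + 1/t_biol = 1/20.4 + 1/32.3 = 0.079979 per minute.
t_eff = 20.4 × 32.3 / (20.4 + 32.3) ≈ 12.503 minutes.
Remaining = 5.74 × (1/2)^(27.1/12.503) = 5.74 × (1/2)^2.1674 ≈ 1.2778 kBq.

1.3 kBq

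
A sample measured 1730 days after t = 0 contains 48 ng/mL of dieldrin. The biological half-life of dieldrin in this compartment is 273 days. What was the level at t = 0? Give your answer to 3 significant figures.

3880 ng/mL

Number of half-lives elapsed: n = 1730/273 ≈ 6.337.
A₀ = A × 2^n = 48 × 2^6.337 = 48 × 80.84 ≈ 3880.3 ng/mL.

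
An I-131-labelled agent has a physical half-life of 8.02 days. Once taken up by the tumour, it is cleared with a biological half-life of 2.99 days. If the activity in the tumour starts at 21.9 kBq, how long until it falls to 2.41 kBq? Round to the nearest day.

1/t_eff = 1/t_phys + 1/t_biol = 1/8.02 + 1/2.99 = 0.45914 per day.
t_eff = 8.02 × 2.99 / (8.02 + 2.99) ≈ 2.178 days.
n = log₂(21.9/2.41) ≈ 3.1838; t = 3.1838 × 2.178 ≈ 6.9344 days.

7 days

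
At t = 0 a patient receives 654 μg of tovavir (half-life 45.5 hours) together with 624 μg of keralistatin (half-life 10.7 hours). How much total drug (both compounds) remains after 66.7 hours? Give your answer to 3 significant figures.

245 μg

tovavir: 654 × (1/2)^(66.7/45.5) = 654 × (1/2)^1.4659 ≈ 236.75 μg.
keralistatin: 624 × (1/2)^(66.7/10.7) = 624 × (1/2)^6.2336 ≈ 8.2922 μg.
Total = 236.75 + 8.2922 ≈ 245.04 μg.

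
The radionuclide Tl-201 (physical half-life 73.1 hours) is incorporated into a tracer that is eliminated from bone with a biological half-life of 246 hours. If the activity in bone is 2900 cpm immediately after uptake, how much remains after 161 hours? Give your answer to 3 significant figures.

1/t_eff = 1/t_phys + 1/t_biol = 1/73.1 + 1/246 = 0.017745 per hour.
t_eff = 73.1 × 246 / (73.1 + 246) ≈ 56.354 hours.
Remaining = 2900 × (1/2)^(161/56.354) = 2900 × (1/2)^2.8569 ≈ 400.29 cpm.

400 cpm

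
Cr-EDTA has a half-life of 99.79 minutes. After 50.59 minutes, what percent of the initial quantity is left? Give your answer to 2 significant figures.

n = 50.59/99.79 ≈ 0.50696 half-lives.
Fraction remaining = (1/2)^0.50696 ≈ 0.7037, i.e. 70.37%.

70%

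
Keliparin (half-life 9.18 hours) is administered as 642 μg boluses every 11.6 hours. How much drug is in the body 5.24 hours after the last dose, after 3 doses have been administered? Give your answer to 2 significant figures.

The 3 doses were given 28.44, 16.84, 5.24 hours ago.
Total = 642·(1/2)^(28.44/9.18) + 642·(1/2)^(16.84/9.18) + 642·(1/2)^(5.24/9.18)
      = 74.978 + 180.02 + 432.22 ≈ 687.22 μg.

690 μg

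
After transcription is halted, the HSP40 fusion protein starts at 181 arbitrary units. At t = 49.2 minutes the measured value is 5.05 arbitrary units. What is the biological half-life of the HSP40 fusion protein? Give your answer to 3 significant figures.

9.53 minutes

A/A₀ = 5.05/181 ≈ 0.027901.
n = log₂(35.842) ≈ 5.1636 half-lives elapsed in 49.2 minutes.
t½ = 49.2/5.1636 ≈ 9.5283 minutes.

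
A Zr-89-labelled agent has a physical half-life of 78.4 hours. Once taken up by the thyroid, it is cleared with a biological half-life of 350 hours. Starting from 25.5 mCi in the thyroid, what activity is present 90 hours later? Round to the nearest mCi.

10 mCi

1/t_eff = 1/t_phys + 1/t_biol = 1/78.4 + 1/350 = 0.015612 per hour.
t_eff = 78.4 × 350 / (78.4 + 350) ≈ 64.052 hours.
Remaining = 25.5 × (1/2)^(90/64.052) = 25.5 × (1/2)^1.4051 ≈ 9.6286 mCi.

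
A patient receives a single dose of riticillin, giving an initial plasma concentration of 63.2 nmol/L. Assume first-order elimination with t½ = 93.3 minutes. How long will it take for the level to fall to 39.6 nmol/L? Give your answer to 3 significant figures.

Fraction remaining = 39.6/63.2 ≈ 0.62658.
n = log₂(63.2/39.6) = ln(1.596)/ln 2 ≈ 0.67442 half-lives.
t = n × t½ = 0.67442 × 93.3 ≈ 62.924 minutes.

62.9 minutes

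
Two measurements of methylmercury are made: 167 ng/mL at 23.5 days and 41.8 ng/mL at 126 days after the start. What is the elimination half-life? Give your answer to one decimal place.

Over Δt = 126 − 23.5 = 102.5 days, the level fell by a factor of 167/41.8 ≈ 3.9952.
n = log₂(3.9952) ≈ 1.9983 half-lives, so t½ = 102.5/1.9983 ≈ 51.294 days.

51.3 days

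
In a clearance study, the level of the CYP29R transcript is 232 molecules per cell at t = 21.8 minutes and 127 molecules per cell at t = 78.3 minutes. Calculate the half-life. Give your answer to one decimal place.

Over Δt = 78.3 − 21.8 = 56.5 minutes, the level fell by a factor of 232/127 ≈ 1.8268.
n = log₂(1.8268) ≈ 0.8693 half-lives, so t½ = 56.5/0.8693 ≈ 64.995 minutes.

65.0 minutes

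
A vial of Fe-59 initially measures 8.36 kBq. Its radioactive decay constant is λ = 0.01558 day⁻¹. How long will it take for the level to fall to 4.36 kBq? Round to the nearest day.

42 days

t½ = ln 2 / λ = 0.69315 / 0.01558 ≈ 44.49 days.
Fraction remaining = 4.36/8.36 ≈ 0.52153.
n = log₂(8.36/4.36) = ln(1.9174)/ln 2 ≈ 0.93917 half-lives.
t = n × t½ = 0.93917 × 44.49 ≈ 41.783 days.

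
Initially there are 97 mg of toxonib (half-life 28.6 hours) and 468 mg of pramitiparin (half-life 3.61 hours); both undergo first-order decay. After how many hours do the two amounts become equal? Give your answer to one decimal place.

Set 97·(1/2)^(t/28.6) = 468·(1/2)^(t/3.61).
Taking log₂: log₂(97/468) = t·(1/28.6 − 1/3.61).
log₂(0.20726) = -2.2705; 1/28.6 − 1/3.61 = -0.24204.
t = -2.2705 / -0.24204 ≈ 9.3804 hours.

9.4 hours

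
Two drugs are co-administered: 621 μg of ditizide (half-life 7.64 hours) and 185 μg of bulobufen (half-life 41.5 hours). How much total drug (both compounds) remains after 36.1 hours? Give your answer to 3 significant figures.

125 μg

ditizide: 621 × (1/2)^(36.1/7.64) = 621 × (1/2)^4.7251 ≈ 23.479 μg.
bulobufen: 185 × (1/2)^(36.1/41.5) = 185 × (1/2)^0.86988 ≈ 101.23 μg.
Total = 23.479 + 101.23 ≈ 124.71 μg.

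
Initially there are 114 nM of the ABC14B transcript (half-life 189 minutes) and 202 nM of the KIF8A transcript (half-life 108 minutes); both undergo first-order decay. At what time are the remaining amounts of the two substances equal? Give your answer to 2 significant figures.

Set 114·(1/2)^(t/189) = 202·(1/2)^(t/108).
Taking log₂: log₂(114/202) = t·(1/189 − 1/108).
log₂(0.56436) = -0.82532; 1/189 − 1/108 = -0.0039683.
t = -0.82532 / -0.0039683 ≈ 207.98 minutes.

210 minutes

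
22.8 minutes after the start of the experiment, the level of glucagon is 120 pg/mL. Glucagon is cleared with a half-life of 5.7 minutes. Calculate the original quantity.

Number of half-lives elapsed: n = 22.8/5.7 ≈ 4.
A₀ = A × 2^n = 120 × 2^4 = 120 × 16 ≈ 1920 pg/mL.

1920 pg/mL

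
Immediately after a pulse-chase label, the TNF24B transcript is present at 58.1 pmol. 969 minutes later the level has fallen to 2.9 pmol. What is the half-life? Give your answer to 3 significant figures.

A/A₀ = 2.9/58.1 ≈ 0.049914.
n = log₂(20.034) ≈ 4.3244 half-lives elapsed in 969 minutes.
t½ = 969/4.3244 ≈ 224.08 minutes.

224 minutes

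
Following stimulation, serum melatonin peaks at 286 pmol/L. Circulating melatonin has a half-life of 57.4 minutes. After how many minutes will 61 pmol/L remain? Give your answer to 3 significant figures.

128 minutes

Fraction remaining = 61/286 ≈ 0.21329.
n = log₂(286/61) = ln(4.6885)/ln 2 ≈ 2.2291 half-lives.
t = n × t½ = 2.2291 × 57.4 ≈ 127.95 minutes.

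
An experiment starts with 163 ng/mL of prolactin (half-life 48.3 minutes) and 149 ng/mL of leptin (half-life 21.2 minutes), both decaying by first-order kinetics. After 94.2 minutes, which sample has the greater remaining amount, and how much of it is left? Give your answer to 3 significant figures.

prolactin, 42.2 ng/mL

prolactin: 163 × (1/2)^1.9503 ≈ 42.178 ng/mL.
leptin: 149 × (1/2)^4.4434 ≈ 6.8484 ng/mL.
Prolactin has more remaining, at ≈ 42.178 ng/mL.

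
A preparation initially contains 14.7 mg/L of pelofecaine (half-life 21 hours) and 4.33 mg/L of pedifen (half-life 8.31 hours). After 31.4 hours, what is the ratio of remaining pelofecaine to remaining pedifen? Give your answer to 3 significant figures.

16.5

pelofecaine: 14.7 × (1/2)^(31.4/21) = 14.7 × (1/2)^1.4952 ≈ 5.2144 mg/L.
pedifen: 4.33 × (1/2)^(31.4/8.31) = 4.33 × (1/2)^3.7786 ≈ 0.31552 mg/L.
Ratio ≈ 5.2144 / 0.31552 ≈ 16.527.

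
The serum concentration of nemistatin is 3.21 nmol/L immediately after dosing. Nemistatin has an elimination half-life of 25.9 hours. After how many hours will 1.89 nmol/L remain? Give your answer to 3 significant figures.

Fraction remaining = 1.89/3.21 ≈ 0.58879.
n = log₂(3.21/1.89) = ln(1.6984)/ln 2 ≈ 0.76419 half-lives.
t = n × t½ = 0.76419 × 25.9 ≈ 19.792 hours.

19.8 hours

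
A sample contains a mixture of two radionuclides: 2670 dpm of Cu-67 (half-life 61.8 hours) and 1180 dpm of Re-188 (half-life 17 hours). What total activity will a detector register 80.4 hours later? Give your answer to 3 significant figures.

Cu-67: 2670 × (1/2)^(80.4/61.8) = 2670 × (1/2)^1.301 ≈ 1083.6 dpm.
Re-188: 1180 × (1/2)^(80.4/17) = 1180 × (1/2)^4.7294 ≈ 44.482 dpm.
Total = 1083.6 + 44.482 ≈ 1128.1 dpm.

1130 dpm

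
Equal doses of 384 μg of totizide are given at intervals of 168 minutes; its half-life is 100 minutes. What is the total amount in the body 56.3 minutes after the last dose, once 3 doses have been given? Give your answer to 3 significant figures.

The 3 doses were given 392.3, 224.3, 56.3 minutes ago.
Total = 384·(1/2)^(392.3/100) + 384·(1/2)^(224.3/100) + 384·(1/2)^(56.3/100)
      = 25.316 + 81.119 + 259.93 ≈ 366.36 μg.

366 μg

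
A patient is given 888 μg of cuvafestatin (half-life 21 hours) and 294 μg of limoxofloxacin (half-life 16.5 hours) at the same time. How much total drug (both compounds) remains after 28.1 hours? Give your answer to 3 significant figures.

442 μg

cuvafestatin: 888 × (1/2)^(28.1/21) = 888 × (1/2)^1.3381 ≈ 351.24 μg.
limoxofloxacin: 294 × (1/2)^(28.1/16.5) = 294 × (1/2)^1.703 ≈ 90.299 μg.
Total = 351.24 + 90.299 ≈ 441.54 μg.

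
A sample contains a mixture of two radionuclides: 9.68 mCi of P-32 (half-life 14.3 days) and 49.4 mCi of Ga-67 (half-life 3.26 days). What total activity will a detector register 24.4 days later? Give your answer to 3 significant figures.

P-32: 9.68 × (1/2)^(24.4/14.3) = 9.68 × (1/2)^1.7063 ≈ 2.9664 mCi.
Ga-67: 49.4 × (1/2)^(24.4/3.26) = 49.4 × (1/2)^7.4847 ≈ 0.27582 mCi.
Total = 2.9664 + 0.27582 ≈ 3.2422 mCi.

3.24 mCi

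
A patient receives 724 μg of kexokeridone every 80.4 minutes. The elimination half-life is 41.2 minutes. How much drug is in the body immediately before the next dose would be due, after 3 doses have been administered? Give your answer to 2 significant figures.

The 3 doses were given 241.2, 160.8, 80.4 minutes ago.
Total = 724·(1/2)^(241.2/41.2) + 724·(1/2)^(160.8/41.2) + 724·(1/2)^(80.4/41.2)
      = 12.514 + 48.4 + 187.19 ≈ 248.11 μg.

250 μg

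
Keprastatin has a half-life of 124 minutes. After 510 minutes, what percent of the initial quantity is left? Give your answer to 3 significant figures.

n = 510/124 ≈ 4.1129 half-lives.
Fraction remaining = (1/2)^4.1129 ≈ 0.057795, i.e. 5.7795%.

5.78%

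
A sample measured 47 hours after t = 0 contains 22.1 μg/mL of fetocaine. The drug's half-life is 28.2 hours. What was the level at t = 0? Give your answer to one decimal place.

70.2 μg/mL

Number of half-lives elapsed: n = 47/28.2 ≈ 1.6667.
A₀ = A × 2^n = 22.1 × 2^1.6667 = 22.1 × 3.1748 ≈ 70.163 μg/mL.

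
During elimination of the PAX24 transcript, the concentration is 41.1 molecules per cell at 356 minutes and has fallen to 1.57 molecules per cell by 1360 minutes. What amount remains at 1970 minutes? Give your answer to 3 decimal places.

Over Δt = 1360 − 356 = 1004 minutes, the level fell by a factor of 41.1/1.57 ≈ 26.178.
n = log₂(26.178) ≈ 4.7103 half-lives, so t½ = 1004/4.7103 ≈ 213.15 minutes.
From t = 1360 to t = 1970: 1.57 × (1/2)^((1970−1360)/213.15) ≈ 0.21597 molecules per cell.

0.216 molecules per cell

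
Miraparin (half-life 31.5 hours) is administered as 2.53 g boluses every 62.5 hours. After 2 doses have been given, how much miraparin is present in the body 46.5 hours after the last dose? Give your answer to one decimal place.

1.1 g

The 2 doses were given 109, 46.5 hours ago.
Total = 2.53·(1/2)^(109/31.5) + 2.53·(1/2)^(46.5/31.5)
      = 0.22986 + 0.90937 ≈ 1.1392 g.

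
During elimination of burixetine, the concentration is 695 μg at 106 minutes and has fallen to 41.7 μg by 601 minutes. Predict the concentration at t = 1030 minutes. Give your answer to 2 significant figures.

Over Δt = 601 − 106 = 495 minutes, the level fell by a factor of 695/41.7 ≈ 16.667.
n = log₂(16.667) ≈ 4.0589 half-lives, so t½ = 495/4.0589 ≈ 121.95 minutes.
From t = 601 to t = 1030: 41.7 × (1/2)^((1030−601)/121.95) ≈ 3.6408 μg.

3.6 μg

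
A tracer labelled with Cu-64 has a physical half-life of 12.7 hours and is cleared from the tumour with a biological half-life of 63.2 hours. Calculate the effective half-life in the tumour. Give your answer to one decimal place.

1/t_eff = 1/t_phys + 1/t_biol = 1/12.7 + 1/63.2 = 0.094563 per hour.
t_eff = 12.7 × 63.2 / (12.7 + 63.2) ≈ 10.575 hours.

10.6 hours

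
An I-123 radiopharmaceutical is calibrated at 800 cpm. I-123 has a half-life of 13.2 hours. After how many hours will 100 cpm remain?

100/800 = 1/8, so 3 half-lives have elapsed.
t = 3 × 13.2 = 39.6 hours.

39.6 hours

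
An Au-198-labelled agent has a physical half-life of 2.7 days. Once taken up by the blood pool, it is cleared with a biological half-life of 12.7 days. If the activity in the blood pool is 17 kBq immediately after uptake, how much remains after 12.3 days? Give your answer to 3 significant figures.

0.369 kBq

1/t_eff = 1/t_phys + 1/t_biol = 1/2.7 + 1/12.7 = 0.44911 per day.
t_eff = 2.7 × 12.7 / (2.7 + 12.7) ≈ 2.2266 days.
Remaining = 17 × (1/2)^(12.3/2.2266) = 17 × (1/2)^5.5241 ≈ 0.36944 kBq.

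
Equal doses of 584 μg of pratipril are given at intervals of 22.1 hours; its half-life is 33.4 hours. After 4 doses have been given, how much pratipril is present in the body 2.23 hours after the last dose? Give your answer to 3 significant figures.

The 4 doses were given 68.53, 46.43, 24.33, 2.23 hours ago.
Total = 584·(1/2)^(68.53/33.4) + 584·(1/2)^(46.43/33.4) + 584·(1/2)^(24.33/33.4) + 584·(1/2)^(2.23/33.4)
      = 140.85 + 222.82 + 352.48 + 557.59 ≈ 1273.7 μg.

1270 μg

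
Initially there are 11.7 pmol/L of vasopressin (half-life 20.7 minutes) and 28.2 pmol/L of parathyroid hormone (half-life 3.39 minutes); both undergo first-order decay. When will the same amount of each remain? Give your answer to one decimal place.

Set 11.7·(1/2)^(t/20.7) = 28.2·(1/2)^(t/3.39).
Taking log₂: log₂(11.7/28.2) = t·(1/20.7 − 1/3.39).
log₂(0.41489) = -1.2692; 1/20.7 − 1/3.39 = -0.24668.
t = -1.2692 / -0.24668 ≈ 5.1452 minutes.

5.1 minutes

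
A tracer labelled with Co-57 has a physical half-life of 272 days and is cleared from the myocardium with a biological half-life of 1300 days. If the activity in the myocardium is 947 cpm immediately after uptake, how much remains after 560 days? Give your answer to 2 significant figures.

1/t_eff = 1/t_phys + 1/t_biol = 1/272 + 1/1300 = 0.0044457 per day.
t_eff = 272 × 1300 / (272 + 1300) ≈ 224.94 days.
Remaining = 947 × (1/2)^(560/224.94) = 947 × (1/2)^2.4896 ≈ 168.62 cpm.

170 cpm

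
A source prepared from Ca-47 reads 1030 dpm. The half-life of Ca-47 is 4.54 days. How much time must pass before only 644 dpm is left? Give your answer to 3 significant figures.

3.08 days

Fraction remaining = 644/1030 ≈ 0.62524.
n = log₂(1030/644) = ln(1.5994)/ln 2 ≈ 0.67751 half-lives.
t = n × t½ = 0.67751 × 4.54 ≈ 3.0759 days.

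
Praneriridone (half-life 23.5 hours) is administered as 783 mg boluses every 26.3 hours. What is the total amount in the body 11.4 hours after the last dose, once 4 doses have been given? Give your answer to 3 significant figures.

The 4 doses were given 90.3, 64, 37.7, 11.4 hours ago.
Total = 783·(1/2)^(90.3/23.5) + 783·(1/2)^(64/23.5) + 783·(1/2)^(37.7/23.5) + 783·(1/2)^(11.4/23.5)
      = 54.581 + 118.56 + 257.53 + 559.41 ≈ 990.08 mg.

990 mg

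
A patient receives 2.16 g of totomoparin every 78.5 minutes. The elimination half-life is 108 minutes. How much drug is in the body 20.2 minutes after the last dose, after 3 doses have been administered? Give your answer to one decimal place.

3.7 g

The 3 doses were given 177.2, 98.7, 20.2 minutes ago.
Total = 2.16·(1/2)^(177.2/108) + 2.16·(1/2)^(98.7/108) + 2.16·(1/2)^(20.2/108)
      = 0.69269 + 1.1464 + 1.8974 ≈ 3.7365 g.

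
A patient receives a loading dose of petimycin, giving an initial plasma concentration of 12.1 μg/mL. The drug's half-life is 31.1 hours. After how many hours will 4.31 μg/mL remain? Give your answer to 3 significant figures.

Fraction remaining = 4.31/12.1 ≈ 0.3562.
n = log₂(12.1/4.31) = ln(2.8074)/ln 2 ≈ 1.4892 half-lives.
t = n × t½ = 1.4892 × 31.1 ≈ 46.316 hours.

46.3 hours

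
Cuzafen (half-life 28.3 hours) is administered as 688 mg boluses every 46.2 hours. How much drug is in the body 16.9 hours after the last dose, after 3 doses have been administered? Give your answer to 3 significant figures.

The 3 doses were given 109.3, 63.1, 16.9 hours ago.
Total = 688·(1/2)^(109.3/28.3) + 688·(1/2)^(63.1/28.3) + 688·(1/2)^(16.9/28.3)
      = 47.31 + 146.69 + 454.8 ≈ 648.8 mg.

649 mg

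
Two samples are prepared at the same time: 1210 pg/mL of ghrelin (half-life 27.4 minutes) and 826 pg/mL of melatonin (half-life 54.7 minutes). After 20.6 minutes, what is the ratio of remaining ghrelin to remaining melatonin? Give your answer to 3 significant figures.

1.13

ghrelin: 1210 × (1/2)^(20.6/27.4) = 1210 × (1/2)^0.75182 ≈ 718.56 pg/mL.
melatonin: 826 × (1/2)^(20.6/54.7) = 826 × (1/2)^0.3766 ≈ 636.23 pg/mL.
Ratio ≈ 718.56 / 636.23 ≈ 1.1294.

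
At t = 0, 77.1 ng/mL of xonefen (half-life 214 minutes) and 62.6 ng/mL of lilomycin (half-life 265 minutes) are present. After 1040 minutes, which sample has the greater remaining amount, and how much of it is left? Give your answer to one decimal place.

lilomycin, 4.1 ng/mL

xonefen: 77.1 × (1/2)^4.8598 ≈ 2.6552 ng/mL.
lilomycin: 62.6 × (1/2)^3.9245 ≈ 4.1226 ng/mL.
Lilomycin has more remaining, at ≈ 4.1226 ng/mL.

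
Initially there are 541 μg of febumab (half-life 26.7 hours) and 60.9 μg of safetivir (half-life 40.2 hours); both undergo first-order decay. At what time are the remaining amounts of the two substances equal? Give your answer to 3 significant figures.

251 hours

Set 541·(1/2)^(t/26.7) = 60.9·(1/2)^(t/40.2).
Taking log₂: log₂(541/60.9) = t·(1/26.7 − 1/40.2).
log₂(8.8834) = 3.1511; 1/26.7 − 1/40.2 = 0.012578.
t = 3.1511 / 0.012578 ≈ 250.53 hours.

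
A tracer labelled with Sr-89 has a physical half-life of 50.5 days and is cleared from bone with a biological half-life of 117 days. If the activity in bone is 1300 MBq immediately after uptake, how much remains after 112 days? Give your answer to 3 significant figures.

1/t_eff = 1/t_phys + 1/t_biol = 1/50.5 + 1/117 = 0.028349 per day.
t_eff = 50.5 × 117 / (50.5 + 117) ≈ 35.275 days.
Remaining = 1300 × (1/2)^(112/35.275) = 1300 × (1/2)^3.1751 ≈ 143.93 MBq.

144 MBq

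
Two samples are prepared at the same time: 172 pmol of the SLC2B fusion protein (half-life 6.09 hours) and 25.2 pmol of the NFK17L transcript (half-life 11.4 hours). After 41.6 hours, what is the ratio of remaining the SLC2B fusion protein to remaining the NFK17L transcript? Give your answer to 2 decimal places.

0.75

SLC2B fusion protein: 172 × (1/2)^(41.6/6.09) = 172 × (1/2)^6.8309 ≈ 1.5109 pmol.
NFK17L transcript: 25.2 × (1/2)^(41.6/11.4) = 25.2 × (1/2)^3.6491 ≈ 2.0087 pmol.
Ratio ≈ 1.5109 / 2.0087 ≈ 0.75219.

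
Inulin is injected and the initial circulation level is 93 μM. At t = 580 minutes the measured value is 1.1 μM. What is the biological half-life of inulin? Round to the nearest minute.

91 minutes

A/A₀ = 1.1/93 ≈ 0.011828.
n = log₂(84.545) ≈ 6.4017 half-lives elapsed in 580 minutes.
t½ = 580/6.4017 ≈ 90.602 minutes.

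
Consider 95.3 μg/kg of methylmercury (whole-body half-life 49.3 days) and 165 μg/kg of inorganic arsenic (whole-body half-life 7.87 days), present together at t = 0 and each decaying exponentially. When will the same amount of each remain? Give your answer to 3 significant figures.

Set 95.3·(1/2)^(t/49.3) = 165·(1/2)^(t/7.87).
Taking log₂: log₂(95.3/165) = t·(1/49.3 − 1/7.87).
log₂(0.57758) = -0.79192; 1/49.3 − 1/7.87 = -0.10678.
t = -0.79192 / -0.10678 ≈ 7.4163 days.

7.42 days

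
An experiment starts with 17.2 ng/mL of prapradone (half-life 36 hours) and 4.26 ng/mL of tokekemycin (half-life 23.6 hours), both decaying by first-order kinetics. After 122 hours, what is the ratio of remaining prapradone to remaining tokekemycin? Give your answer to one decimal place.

prapradone: 17.2 × (1/2)^(122/36) = 17.2 × (1/2)^3.3889 ≈ 1.642 ng/mL.
tokekemycin: 4.26 × (1/2)^(122/23.6) = 4.26 × (1/2)^5.1695 ≈ 0.11837 ng/mL.
Ratio ≈ 1.642 / 0.11837 ≈ 13.872.

13.9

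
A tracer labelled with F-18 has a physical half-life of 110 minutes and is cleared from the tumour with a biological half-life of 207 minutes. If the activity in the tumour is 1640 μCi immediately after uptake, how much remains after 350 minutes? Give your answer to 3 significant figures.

1/t_eff = 1/t_phys + 1/t_biol = 1/110 + 1/207 = 0.013922 per minute.
t_eff = 110 × 207 / (110 + 207) ≈ 71.83 minutes.
Remaining = 1640 × (1/2)^(350/71.83) = 1640 × (1/2)^4.8726 ≈ 55.98 μCi.

56.0 μCi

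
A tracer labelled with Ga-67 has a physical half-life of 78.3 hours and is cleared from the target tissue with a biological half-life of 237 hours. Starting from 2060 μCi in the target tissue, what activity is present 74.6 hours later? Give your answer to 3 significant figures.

1/t_eff = 1/t_phys + 1/t_biol = 1/78.3 + 1/237 = 0.016991 per hour.
t_eff = 78.3 × 237 / (78.3 + 237) ≈ 58.855 hours.
Remaining = 2060 × (1/2)^(74.6/58.855) = 2060 × (1/2)^1.2675 ≈ 855.67 μCi.

856 μCi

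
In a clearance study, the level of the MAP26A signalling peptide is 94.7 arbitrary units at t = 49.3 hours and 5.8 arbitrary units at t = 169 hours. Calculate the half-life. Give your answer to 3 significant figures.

29.7 hours

Over Δt = 169 − 49.3 = 119.7 hours, the level fell by a factor of 94.7/5.8 ≈ 16.328.
n = log₂(16.328) ≈ 4.0292 half-lives, so t½ = 119.7/4.0292 ≈ 29.708 hours.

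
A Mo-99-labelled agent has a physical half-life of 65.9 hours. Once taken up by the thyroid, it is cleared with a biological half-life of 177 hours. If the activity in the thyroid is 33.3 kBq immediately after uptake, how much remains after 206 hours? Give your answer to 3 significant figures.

1/t_eff = 1/t_phys + 1/t_biol = 1/65.9 + 1/177 = 0.020824 per hour.
t_eff = 65.9 × 177 / (65.9 + 177) ≈ 48.021 hours.
Remaining = 33.3 × (1/2)^(206/48.021) = 33.3 × (1/2)^4.2898 ≈ 1.7025 kBq.

1.70 kBq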